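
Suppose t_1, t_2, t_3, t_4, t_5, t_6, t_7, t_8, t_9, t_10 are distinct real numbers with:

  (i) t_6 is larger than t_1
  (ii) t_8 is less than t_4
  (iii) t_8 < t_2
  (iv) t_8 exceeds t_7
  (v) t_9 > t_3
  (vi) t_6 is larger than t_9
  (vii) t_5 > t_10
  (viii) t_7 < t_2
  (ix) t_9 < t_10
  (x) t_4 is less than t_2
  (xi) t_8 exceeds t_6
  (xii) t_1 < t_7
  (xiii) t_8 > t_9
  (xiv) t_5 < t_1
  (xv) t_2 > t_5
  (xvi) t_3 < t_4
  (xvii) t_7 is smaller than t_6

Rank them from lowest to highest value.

Nothing is placed below t_3, so it is least; from there t_3 < t_9; t_9 < t_10; t_10 < t_5; t_5 < t_1; t_1 < t_7; t_7 < t_6; t_6 < t_8; t_8 < t_4; t_4 < t_2, each given directly.

t_3 < t_9 < t_10 < t_5 < t_1 < t_7 < t_6 < t_8 < t_4 < t_2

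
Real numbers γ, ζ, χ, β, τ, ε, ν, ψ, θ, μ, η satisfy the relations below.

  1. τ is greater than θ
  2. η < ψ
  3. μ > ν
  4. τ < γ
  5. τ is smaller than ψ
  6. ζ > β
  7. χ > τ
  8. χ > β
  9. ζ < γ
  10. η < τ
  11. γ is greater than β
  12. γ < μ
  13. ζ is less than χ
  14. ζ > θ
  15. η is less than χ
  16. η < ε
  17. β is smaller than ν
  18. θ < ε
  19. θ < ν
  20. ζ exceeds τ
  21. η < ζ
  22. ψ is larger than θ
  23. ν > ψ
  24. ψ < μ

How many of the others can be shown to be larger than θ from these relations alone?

8

From θ the given relations immediately reach τ, ψ, ζ, ν, ε.
From those, γ, χ, μ — 8 in total.
Nothing else is reachable above θ; 8 in all.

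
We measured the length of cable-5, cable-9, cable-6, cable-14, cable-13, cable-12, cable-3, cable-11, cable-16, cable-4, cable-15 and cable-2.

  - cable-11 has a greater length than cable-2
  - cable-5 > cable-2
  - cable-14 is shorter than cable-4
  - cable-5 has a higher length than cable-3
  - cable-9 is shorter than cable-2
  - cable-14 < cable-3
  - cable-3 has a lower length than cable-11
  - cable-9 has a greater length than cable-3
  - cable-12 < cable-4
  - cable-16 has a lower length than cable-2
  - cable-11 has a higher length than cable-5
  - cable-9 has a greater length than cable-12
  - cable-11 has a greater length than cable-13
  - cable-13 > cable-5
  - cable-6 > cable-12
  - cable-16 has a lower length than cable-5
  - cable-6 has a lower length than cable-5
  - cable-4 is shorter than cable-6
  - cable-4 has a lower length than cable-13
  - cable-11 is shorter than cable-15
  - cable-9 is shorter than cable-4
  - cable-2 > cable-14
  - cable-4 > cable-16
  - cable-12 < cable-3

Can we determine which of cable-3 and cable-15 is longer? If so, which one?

cable-15

cable-3 < cable-9 and cable-9 < cable-4 give cable-3 < cable-4.
Then cable-4 < cable-6 extends the chain to cable-6.
With cable-6 < cable-5: cable-3 < cable-9 < cable-4 < cable-6 < cable-5.
Then cable-5 < cable-13 extends the chain to cable-13.
Then cable-13 < cable-11 extends the chain to cable-11.
With cable-11 < cable-15: cable-3 < cable-9 < cable-4 < cable-6 < cable-5 < cable-13 < cable-11 < cable-15.
So cable-15 is longer.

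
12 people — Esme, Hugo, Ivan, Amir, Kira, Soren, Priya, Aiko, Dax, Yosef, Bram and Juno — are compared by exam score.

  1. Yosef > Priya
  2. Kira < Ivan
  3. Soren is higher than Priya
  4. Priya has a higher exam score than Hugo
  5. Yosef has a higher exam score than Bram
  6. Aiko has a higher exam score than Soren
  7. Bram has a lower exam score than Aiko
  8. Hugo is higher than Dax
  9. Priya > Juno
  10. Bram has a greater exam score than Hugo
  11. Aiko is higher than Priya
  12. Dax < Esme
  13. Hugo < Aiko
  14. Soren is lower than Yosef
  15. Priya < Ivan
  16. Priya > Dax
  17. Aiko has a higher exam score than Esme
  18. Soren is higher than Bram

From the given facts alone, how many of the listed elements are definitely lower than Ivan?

Directly below Ivan: Kira, Priya.
One step further: Dax, Juno, Hugo (5 so far).
Nothing else is reachable below Ivan; 5 in all.

5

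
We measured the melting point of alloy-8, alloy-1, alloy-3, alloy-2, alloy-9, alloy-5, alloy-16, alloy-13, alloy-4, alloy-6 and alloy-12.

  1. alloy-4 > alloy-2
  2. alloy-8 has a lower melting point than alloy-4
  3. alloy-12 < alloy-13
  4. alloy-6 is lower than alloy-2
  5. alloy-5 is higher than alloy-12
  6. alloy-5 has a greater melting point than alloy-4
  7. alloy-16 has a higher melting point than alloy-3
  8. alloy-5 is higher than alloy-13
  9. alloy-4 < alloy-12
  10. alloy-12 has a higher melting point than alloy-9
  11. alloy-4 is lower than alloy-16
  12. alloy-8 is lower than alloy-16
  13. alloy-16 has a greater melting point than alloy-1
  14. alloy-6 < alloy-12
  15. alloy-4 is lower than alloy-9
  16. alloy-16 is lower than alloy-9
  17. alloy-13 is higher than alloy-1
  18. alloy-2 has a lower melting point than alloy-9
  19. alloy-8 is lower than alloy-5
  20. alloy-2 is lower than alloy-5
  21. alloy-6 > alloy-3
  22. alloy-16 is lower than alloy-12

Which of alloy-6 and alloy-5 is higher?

alloy-5

alloy-6 < alloy-2 and alloy-2 < alloy-4 give alloy-6 < alloy-4.
With alloy-4 < alloy-16: alloy-6 < alloy-2 < alloy-4 < alloy-16.
Then alloy-16 < alloy-12 extends the chain to alloy-12.
Then alloy-12 < alloy-13 extends the chain to alloy-13.
With alloy-13 < alloy-5: alloy-6 < alloy-2 < alloy-4 < alloy-16 < alloy-12 < alloy-13 < alloy-5.
So alloy-6 < alloy-5; alloy-5 is the higher of the two.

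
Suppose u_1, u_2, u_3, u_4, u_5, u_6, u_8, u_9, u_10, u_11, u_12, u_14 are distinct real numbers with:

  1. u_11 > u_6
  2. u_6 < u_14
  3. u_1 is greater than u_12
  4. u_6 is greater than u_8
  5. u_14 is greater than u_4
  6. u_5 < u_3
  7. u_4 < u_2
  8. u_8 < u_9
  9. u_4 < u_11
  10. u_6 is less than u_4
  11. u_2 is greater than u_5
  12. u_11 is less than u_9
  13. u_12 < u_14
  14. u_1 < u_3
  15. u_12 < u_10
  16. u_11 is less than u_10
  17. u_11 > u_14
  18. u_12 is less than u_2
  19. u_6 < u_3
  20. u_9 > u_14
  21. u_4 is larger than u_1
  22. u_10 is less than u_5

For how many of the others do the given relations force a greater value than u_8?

From u_8 the given relations immediately reach u_6, u_9.
From those, u_4, u_14, u_11, u_3 — 6 in total.
From those, u_10, u_2 — 8 in total.
From those, u_5 — 9 in total.
Nothing else is reachable above u_8; 9 in all.

9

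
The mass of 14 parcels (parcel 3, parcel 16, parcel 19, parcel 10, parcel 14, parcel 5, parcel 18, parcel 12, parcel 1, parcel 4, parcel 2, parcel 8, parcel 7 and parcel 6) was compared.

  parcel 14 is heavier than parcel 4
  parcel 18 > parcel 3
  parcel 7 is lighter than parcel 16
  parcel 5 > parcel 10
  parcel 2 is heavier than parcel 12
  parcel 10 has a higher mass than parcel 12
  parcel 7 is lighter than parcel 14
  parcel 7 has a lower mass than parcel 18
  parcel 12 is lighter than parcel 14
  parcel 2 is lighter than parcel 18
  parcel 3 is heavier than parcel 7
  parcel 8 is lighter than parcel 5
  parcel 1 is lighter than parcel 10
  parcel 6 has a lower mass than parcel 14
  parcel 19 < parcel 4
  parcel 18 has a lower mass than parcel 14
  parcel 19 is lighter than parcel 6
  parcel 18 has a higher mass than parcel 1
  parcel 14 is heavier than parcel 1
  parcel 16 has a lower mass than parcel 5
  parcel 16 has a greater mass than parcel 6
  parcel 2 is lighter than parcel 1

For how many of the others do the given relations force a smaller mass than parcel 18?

The elements the relations force below parcel 18 are parcel 12, parcel 2, parcel 1, parcel 7, parcel 3 — no chain reaches any other.
That is 5.

5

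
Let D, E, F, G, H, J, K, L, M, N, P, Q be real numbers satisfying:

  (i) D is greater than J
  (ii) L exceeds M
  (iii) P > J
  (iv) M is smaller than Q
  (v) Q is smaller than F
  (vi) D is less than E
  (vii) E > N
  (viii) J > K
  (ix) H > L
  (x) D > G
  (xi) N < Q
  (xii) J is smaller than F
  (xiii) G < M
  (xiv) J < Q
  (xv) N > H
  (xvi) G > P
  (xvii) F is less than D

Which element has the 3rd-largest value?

Piecing the relations together gives one ordering: K < J < P < G < M < L < H < N < Q < F < D < E.
The 3rd largest is F.

F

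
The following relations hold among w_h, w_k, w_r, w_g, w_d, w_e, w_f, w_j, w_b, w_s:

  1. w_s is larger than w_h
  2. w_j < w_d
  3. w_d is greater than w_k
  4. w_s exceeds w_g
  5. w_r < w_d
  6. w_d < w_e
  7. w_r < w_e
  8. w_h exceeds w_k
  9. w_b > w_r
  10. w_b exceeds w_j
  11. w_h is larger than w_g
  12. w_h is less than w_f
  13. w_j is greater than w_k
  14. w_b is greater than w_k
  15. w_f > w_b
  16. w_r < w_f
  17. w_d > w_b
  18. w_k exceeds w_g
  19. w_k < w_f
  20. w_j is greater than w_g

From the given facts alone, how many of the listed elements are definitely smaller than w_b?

The elements the relations force below w_b are w_g, w_k, w_j, w_r — no chain reaches any other.
That is 4.

4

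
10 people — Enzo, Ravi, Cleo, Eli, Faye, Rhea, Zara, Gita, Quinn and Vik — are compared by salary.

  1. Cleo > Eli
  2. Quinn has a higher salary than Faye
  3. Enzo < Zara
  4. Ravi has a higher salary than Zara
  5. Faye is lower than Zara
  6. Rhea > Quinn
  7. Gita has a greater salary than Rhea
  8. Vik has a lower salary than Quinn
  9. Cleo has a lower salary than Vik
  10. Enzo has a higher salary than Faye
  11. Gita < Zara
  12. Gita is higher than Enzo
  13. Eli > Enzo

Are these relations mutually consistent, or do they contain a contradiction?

consistent

The single ordering Faye < Enzo < Eli < Cleo < Vik < Quinn < Rhea < Gita < Zara < Ravi satisfies every listed relation, so no contradiction arises.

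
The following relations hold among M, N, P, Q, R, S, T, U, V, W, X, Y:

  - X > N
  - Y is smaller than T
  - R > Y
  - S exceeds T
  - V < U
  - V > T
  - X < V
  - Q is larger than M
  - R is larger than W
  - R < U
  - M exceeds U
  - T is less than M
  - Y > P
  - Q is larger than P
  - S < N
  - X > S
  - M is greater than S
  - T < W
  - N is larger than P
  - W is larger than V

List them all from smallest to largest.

Each adjacent pair is fixed by a given relation: P < Y; Y < T; T < S; S < N; N < X; X < V; V < W; W < R; R < U; U < M; M < Q. Chaining them end to end gives the full order.

P < Y < T < S < N < X < V < W < R < U < M < Q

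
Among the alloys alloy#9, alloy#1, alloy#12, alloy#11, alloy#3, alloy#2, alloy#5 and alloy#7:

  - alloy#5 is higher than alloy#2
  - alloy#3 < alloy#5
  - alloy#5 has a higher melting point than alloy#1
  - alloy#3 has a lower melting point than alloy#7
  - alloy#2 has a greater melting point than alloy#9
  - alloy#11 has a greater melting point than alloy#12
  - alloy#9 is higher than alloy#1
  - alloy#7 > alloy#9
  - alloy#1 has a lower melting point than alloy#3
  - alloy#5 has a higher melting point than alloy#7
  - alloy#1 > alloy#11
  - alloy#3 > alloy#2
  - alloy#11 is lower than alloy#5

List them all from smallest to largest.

alloy#12 < alloy#11 < alloy#1 < alloy#9 < alloy#2 < alloy#3 < alloy#7 < alloy#5

Each adjacent pair is fixed by a given relation: alloy#12 < alloy#11; alloy#11 < alloy#1; alloy#1 < alloy#9; alloy#9 < alloy#2; alloy#2 < alloy#3; alloy#3 < alloy#7; alloy#7 < alloy#5. Chaining them end to end gives the full order.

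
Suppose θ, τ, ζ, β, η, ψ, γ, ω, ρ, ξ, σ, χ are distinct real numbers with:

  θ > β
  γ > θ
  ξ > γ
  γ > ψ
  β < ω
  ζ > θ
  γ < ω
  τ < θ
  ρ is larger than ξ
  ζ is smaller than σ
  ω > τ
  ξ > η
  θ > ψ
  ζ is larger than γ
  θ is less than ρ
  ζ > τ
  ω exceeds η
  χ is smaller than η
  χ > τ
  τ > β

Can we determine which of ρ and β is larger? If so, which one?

Link the given pairs in sequence: β < τ; τ < θ; θ < γ; γ < ξ; ξ < ρ.
Chaining these gives β < τ < θ < γ < ξ < ρ.
So ρ is larger.

ρ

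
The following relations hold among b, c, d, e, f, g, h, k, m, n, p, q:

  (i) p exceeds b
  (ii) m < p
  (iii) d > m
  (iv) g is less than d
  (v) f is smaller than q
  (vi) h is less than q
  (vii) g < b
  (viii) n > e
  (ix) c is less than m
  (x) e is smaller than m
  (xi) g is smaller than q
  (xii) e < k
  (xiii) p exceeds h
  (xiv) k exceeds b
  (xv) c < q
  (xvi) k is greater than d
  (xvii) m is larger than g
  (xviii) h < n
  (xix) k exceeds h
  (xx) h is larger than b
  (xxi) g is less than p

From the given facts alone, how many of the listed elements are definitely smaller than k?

The elements the relations force below k are g, c, e, b, m, h, d — no chain reaches any other.
That is 7.

7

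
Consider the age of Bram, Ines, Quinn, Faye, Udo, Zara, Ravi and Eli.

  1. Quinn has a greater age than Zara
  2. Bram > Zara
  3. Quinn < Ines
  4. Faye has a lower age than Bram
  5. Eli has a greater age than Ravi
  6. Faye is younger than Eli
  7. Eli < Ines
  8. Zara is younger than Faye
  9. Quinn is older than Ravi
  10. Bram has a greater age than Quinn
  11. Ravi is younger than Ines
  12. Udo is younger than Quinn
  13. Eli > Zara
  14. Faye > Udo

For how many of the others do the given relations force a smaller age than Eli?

4

From Eli the given relations immediately reach Ravi, Zara, Faye.
From those, Udo — 4 in total.
Nothing else is reachable below Eli; 4 in all.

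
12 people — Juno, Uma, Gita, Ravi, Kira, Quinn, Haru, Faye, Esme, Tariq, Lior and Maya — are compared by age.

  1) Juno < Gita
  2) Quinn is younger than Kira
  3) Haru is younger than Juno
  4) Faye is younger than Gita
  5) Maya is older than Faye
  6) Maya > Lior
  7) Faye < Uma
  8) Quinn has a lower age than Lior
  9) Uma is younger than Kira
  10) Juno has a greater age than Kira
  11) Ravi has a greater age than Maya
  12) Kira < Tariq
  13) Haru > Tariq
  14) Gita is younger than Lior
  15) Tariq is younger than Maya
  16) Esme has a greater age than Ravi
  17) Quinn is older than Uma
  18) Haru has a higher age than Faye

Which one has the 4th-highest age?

The consecutive relations fix a unique order: Faye < Uma < Quinn < Kira < Tariq < Haru < Juno < Gita < Lior < Maya < Ravi < Esme.
The 4th largest is Lior.

Lior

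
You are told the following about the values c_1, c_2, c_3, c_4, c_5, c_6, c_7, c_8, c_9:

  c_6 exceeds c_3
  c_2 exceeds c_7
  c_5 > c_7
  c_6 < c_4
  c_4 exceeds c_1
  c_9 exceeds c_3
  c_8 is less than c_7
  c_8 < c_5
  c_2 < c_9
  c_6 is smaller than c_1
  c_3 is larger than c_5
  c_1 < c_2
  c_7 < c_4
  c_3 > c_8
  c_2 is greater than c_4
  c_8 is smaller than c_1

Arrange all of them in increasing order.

The consecutive links are each given: c_8 < c_7; c_7 < c_5; c_5 < c_3; c_3 < c_6; c_6 < c_1; c_1 < c_4; c_4 < c_2; c_2 < c_9.

c_8 < c_7 < c_5 < c_3 < c_6 < c_1 < c_4 < c_2 < c_9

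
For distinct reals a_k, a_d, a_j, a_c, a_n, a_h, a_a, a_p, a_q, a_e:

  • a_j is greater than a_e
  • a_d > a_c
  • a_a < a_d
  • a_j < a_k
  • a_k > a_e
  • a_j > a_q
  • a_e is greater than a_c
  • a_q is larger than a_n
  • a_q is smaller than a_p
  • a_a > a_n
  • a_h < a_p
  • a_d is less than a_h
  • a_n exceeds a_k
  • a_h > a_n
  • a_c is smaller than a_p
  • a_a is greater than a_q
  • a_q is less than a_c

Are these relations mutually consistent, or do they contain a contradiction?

Chaining the given relations yields a_q < a_c < a_e < a_j < a_k < a_n, so a_q < a_n. But one relation states a_n < a_q. These cannot both hold.

inconsistent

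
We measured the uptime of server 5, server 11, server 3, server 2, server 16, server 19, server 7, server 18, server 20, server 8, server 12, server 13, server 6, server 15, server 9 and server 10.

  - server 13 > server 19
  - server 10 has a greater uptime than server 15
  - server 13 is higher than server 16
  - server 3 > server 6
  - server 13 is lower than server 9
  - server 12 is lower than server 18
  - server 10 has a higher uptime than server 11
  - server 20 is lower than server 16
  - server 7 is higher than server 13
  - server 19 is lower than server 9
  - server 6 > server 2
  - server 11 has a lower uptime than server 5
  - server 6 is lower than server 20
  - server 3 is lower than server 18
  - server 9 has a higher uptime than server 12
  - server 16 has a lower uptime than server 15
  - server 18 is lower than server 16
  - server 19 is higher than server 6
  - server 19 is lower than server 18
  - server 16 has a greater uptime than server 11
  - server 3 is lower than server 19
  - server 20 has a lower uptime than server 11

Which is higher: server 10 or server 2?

The relevant relations are server 2 < server 6; server 6 < server 3; server 3 < server 19; server 19 < server 18; server 18 < server 16; server 16 < server 15; server 15 < server 10.
Together: server 2 < server 6 < server 3 < server 19 < server 18 < server 16 < server 15 < server 10.
So server 2 < server 10; server 10 is the higher of the two.

server 10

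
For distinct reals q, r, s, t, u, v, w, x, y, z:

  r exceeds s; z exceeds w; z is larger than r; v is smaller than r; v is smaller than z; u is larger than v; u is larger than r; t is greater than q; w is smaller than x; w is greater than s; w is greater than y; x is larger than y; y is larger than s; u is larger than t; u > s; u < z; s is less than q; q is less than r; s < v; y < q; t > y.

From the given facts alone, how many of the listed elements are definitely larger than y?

7

From y the given relations immediately reach q, w, x, t.
From those, r, u, z — 7 in total.
Nothing else is reachable above y; 7 in all.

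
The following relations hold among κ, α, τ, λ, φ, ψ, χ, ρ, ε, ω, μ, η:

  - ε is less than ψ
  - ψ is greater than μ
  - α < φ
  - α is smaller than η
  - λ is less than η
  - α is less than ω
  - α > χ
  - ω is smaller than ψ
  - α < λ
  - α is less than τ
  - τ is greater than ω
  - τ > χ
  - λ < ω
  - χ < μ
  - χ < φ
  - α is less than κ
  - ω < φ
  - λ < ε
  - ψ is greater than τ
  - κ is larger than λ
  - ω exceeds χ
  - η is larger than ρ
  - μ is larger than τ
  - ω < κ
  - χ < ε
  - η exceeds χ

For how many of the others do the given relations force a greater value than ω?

Directly above ω: κ, τ, φ, ψ.
One step further: μ (5 so far).
Nothing else is reachable above ω; 5 in all.

5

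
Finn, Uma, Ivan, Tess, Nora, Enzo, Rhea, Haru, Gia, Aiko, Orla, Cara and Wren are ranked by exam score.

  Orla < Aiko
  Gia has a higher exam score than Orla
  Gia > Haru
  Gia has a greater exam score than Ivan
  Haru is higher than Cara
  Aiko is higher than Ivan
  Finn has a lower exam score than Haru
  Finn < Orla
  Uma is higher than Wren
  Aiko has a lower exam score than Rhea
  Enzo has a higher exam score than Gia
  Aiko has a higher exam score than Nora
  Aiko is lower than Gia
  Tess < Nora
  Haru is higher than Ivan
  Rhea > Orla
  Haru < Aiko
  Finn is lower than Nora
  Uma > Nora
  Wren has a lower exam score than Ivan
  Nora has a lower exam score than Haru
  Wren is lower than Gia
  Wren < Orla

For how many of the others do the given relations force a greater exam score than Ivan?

5

Directly above Ivan: Haru, Aiko, Gia.
One step further: Rhea, Enzo (5 so far).
No other element is forced above Ivan by the given relations, so the count is 5.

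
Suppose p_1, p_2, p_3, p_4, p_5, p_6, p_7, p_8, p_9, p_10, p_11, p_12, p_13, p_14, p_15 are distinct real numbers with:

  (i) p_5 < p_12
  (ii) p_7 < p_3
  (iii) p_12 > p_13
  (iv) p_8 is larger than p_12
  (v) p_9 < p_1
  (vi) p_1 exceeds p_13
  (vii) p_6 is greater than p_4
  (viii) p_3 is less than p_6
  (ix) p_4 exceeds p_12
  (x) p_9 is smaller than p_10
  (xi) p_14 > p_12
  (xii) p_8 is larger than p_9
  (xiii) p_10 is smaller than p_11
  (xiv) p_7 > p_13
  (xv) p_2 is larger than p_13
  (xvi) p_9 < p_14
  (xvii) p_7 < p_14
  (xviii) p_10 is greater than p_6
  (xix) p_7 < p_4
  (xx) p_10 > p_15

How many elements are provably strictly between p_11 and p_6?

The relations place p_6 below p_11. An element lies strictly between them when it is forced above p_6 and also forced below p_11.
Above p_6: {p_10}. Below p_11: {p_9, p_5, p_13, p_7, p_3, p_12, p_4, p_15, p_10}.
Intersection: {p_10} — 1.

1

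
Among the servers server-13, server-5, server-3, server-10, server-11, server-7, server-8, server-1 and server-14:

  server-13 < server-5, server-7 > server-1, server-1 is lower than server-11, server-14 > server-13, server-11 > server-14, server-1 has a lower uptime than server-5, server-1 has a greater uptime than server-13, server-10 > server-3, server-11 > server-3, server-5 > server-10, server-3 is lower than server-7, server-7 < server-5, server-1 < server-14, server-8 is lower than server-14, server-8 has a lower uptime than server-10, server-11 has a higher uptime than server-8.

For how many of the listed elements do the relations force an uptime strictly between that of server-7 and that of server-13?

1

The relations place server-13 below server-7. An element lies strictly between them when it is forced above server-13 and also forced below server-7.
Above server-13: {server-1, server-14, server-11, server-5}. Below server-7: {server-3, server-1}.
Intersection: {server-1} — 1.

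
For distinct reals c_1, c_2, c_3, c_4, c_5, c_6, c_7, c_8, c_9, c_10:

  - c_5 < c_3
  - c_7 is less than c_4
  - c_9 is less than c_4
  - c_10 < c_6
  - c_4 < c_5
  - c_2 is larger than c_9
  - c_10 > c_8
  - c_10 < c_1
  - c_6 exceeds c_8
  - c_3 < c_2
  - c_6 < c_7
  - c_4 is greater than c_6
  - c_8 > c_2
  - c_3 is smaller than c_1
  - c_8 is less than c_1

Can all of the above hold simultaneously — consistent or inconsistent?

Chaining the given relations yields c_2 < c_8 < c_10 < c_6 < c_7 < c_4 < c_5 < c_3, so c_2 < c_3. But one relation states c_3 < c_2. These cannot both hold.

inconsistent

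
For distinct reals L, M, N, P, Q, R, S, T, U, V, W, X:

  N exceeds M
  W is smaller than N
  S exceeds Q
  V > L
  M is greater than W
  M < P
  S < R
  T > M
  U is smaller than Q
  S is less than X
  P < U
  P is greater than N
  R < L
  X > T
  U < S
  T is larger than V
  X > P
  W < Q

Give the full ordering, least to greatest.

W < M < N < P < U < Q < S < R < L < V < T < X

The consecutive links are each given: W < M; M < N; N < P; P < U; U < Q; Q < S; S < R; R < L; L < V; V < T; T < X.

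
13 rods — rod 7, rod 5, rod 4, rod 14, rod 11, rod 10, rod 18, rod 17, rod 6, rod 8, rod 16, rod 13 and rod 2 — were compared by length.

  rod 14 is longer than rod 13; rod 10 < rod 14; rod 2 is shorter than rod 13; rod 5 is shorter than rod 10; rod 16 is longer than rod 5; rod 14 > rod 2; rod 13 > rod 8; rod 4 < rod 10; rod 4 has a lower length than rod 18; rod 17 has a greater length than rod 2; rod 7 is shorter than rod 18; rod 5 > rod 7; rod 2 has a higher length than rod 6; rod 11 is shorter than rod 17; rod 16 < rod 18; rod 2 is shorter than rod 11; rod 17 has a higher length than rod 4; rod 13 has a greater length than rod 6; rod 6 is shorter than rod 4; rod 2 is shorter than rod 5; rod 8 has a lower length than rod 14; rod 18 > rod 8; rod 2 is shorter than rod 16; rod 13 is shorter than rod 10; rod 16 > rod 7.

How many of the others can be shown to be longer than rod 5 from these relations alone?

The elements the relations force above rod 5 are rod 16, rod 18, rod 10, rod 14 — no chain reaches any other.
That is 4.

4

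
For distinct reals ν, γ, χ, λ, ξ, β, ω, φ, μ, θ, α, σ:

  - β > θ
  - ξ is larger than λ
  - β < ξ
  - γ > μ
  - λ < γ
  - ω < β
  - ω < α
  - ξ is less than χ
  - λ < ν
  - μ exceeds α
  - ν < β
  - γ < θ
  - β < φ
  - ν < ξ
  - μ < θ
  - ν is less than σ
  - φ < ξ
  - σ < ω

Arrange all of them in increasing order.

Nothing is placed below λ, so it is least; from there λ < ν; ν < σ; σ < ω; ω < α; α < μ; μ < γ; γ < θ; θ < β; β < φ; φ < ξ; ξ < χ, each given directly.

λ < ν < σ < ω < α < μ < γ < θ < β < φ < ξ < χ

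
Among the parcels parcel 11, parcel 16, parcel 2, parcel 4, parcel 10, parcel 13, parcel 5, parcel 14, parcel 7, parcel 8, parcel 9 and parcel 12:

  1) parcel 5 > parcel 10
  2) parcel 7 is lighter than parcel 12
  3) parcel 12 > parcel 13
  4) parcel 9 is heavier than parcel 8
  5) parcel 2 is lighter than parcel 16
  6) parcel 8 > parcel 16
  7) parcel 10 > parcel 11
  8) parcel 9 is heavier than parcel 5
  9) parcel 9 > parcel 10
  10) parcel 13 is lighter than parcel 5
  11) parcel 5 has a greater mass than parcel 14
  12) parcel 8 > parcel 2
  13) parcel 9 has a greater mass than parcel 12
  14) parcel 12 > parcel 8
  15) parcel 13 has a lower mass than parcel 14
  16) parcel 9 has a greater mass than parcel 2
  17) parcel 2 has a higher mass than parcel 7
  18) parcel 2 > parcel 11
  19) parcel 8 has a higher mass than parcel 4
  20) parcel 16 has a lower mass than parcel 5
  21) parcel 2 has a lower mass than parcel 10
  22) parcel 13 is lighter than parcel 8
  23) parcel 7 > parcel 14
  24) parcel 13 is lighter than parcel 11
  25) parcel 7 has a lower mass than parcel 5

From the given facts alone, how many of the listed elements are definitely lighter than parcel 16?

Directly below parcel 16: parcel 2.
One step further: parcel 7, parcel 11 (3 so far).
One step further: parcel 13, parcel 14 (5 so far).
No other element is forced below parcel 16 by the given relations, so the count is 5.

5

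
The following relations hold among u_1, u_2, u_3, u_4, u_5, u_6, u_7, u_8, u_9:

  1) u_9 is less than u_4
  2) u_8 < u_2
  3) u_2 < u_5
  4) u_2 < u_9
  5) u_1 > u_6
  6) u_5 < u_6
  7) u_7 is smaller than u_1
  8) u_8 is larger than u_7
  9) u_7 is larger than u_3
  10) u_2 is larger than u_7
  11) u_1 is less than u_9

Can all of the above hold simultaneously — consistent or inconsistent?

consistent

Every relation is compatible with u_3 < u_7 < u_8 < u_2 < u_5 < u_6 < u_1 < u_9 < u_4; the set is consistent.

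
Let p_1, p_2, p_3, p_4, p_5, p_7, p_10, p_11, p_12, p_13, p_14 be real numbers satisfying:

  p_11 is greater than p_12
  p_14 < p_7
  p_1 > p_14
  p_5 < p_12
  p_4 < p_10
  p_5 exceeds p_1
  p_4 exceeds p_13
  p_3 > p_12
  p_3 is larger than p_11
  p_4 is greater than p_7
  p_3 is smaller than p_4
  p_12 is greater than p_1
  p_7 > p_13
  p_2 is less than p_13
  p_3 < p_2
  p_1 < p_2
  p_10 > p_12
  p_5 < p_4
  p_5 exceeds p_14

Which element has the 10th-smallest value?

p_4

The consecutive relations fix a unique order: p_14 < p_1 < p_5 < p_12 < p_11 < p_3 < p_2 < p_13 < p_7 < p_4 < p_10.
Counting 10 from the smallest end gives p_4.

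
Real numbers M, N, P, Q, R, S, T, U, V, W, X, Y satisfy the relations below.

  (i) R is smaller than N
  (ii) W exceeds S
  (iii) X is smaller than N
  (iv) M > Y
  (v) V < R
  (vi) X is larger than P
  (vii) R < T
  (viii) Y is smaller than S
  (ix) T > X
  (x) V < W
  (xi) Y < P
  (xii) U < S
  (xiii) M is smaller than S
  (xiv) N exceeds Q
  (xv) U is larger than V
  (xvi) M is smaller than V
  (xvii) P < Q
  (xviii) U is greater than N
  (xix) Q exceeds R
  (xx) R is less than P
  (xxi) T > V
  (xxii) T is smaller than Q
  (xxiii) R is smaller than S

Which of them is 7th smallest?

Piecing the relations together gives one ordering: Y < M < V < R < P < X < T < Q < N < U < S < W.
Counting 7 from the smallest end gives T.

T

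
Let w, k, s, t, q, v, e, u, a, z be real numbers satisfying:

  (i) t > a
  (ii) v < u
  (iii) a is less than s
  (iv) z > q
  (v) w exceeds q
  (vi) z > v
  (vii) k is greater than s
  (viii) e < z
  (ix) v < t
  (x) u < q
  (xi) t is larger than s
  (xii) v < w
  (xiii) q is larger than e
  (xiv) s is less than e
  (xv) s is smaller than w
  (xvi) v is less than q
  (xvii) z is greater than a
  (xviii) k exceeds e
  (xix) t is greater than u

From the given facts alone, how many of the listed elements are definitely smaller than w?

Directly below w: s, v, q.
One step further: a, u, e (6 so far).
No other element is forced below w by the given relations, so the count is 6.

6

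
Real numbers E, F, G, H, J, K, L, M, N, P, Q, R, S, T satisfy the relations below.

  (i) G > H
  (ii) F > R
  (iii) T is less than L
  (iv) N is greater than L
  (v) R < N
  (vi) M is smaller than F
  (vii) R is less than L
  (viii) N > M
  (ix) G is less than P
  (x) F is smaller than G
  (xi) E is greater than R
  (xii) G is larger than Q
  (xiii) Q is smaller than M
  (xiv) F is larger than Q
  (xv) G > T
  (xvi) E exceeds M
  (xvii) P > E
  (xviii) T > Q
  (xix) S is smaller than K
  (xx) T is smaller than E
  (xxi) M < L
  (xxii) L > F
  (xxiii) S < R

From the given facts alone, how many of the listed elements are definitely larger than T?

The elements the relations force above T are G, E, L, P, N — no chain reaches any other.
That is 5.

5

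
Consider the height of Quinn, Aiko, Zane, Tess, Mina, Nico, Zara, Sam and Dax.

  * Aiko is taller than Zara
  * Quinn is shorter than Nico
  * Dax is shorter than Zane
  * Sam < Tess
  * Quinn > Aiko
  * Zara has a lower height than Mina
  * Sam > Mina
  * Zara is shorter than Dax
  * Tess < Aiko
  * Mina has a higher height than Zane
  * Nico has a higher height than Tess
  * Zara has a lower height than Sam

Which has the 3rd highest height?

Piecing the relations together gives one ordering: Zara < Dax < Zane < Mina < Sam < Tess < Aiko < Quinn < Nico.
Counting 3 from the largest end gives Aiko.

Aiko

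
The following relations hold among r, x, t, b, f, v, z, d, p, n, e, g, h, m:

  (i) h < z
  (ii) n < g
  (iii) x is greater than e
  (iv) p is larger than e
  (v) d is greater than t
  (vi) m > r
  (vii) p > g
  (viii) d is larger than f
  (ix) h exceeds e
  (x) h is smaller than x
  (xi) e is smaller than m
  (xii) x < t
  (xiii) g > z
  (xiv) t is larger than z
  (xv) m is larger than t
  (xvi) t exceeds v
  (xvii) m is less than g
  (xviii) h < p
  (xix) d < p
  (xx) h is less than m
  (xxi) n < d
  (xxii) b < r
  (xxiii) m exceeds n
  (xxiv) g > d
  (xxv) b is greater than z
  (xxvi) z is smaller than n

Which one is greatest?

p

e is not greatest since e < h; v is not greatest since v < t; h is not greatest since h < x; z is not greatest since z < n; n is not greatest since n < g; b is not greatest since b < r; f is not greatest since f < d; x is not greatest since x < t; r is not greatest since r < m; t is not greatest since t < d; m is not greatest since m < g; d is not greatest since d < p; g is not greatest since g < p.
Only p has nothing above it, so p is the greatest.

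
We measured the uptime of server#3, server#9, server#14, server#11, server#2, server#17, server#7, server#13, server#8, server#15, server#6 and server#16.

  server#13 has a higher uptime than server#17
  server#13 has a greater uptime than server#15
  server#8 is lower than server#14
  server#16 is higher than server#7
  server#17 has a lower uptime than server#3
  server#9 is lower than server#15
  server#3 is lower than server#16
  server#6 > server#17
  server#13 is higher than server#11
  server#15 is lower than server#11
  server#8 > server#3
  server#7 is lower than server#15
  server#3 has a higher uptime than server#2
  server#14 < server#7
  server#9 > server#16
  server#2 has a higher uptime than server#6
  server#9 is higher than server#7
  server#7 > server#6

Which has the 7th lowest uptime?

The consecutive relations fix a unique order: server#17 < server#6 < server#2 < server#3 < server#8 < server#14 < server#7 < server#16 < server#9 < server#15 < server#11 < server#13.
The 7th smallest is server#7.

server#7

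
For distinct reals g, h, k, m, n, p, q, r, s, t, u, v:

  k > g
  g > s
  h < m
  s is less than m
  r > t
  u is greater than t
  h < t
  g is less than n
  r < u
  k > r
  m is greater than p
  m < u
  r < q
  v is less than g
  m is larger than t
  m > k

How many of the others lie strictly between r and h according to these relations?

The relations place h below r. An element lies strictly between them when it is forced above h and also forced below r.
Above h: {t, k, m, u, q}. Below r: {t}.
Intersection: {t} — 1.

1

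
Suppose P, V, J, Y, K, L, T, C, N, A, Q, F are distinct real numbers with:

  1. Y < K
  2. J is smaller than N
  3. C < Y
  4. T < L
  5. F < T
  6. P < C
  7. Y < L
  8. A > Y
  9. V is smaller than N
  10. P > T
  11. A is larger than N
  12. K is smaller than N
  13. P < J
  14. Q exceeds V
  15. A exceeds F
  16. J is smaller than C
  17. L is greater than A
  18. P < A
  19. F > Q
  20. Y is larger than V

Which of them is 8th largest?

P

The consecutive relations fix a unique order: V < Q < F < T < P < J < C < Y < K < N < A < L.
The 8th largest is P.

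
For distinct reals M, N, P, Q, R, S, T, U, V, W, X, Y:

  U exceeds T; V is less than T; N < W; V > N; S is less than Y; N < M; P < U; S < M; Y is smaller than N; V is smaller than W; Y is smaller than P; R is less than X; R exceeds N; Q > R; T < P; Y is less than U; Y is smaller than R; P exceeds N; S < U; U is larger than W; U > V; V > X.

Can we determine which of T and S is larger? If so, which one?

Following the relations from S: S < Y < N < R < X < V < T.
So T is larger.

T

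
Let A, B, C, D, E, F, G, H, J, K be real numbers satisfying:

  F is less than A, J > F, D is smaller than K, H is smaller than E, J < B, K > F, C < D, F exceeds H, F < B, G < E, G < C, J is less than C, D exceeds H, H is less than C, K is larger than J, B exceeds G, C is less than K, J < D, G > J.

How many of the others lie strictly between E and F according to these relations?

2

Chaining upward from F reaches: J, G, B, C, A, D, K.
Chaining downward from E reaches: H, J, G.
Strictly between F and E are those in both lists: J, G — 2 elements.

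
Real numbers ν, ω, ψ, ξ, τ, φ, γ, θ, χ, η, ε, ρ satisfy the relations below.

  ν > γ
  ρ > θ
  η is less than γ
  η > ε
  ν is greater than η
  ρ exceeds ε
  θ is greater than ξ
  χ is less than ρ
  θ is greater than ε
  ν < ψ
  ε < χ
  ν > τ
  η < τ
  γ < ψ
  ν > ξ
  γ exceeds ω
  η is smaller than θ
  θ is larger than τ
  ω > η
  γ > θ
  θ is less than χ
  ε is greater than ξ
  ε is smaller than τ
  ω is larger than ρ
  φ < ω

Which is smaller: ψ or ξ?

ξ

ξ < ε and ε < η give ξ < η.
With η < τ: ξ < ε < η < τ.
Then τ < θ extends the chain to θ.
With θ < χ: ξ < ε < η < τ < θ < χ.
Then χ < ρ extends the chain to ρ.
Then ρ < ω extends the chain to ω.
Then ω < γ extends the chain to γ.
Then γ < ν extends the chain to ν.
With ν < ψ: ξ < ε < η < τ < θ < χ < ρ < ω < γ < ν < ψ.
So ξ < ψ; ξ is the smaller of the two.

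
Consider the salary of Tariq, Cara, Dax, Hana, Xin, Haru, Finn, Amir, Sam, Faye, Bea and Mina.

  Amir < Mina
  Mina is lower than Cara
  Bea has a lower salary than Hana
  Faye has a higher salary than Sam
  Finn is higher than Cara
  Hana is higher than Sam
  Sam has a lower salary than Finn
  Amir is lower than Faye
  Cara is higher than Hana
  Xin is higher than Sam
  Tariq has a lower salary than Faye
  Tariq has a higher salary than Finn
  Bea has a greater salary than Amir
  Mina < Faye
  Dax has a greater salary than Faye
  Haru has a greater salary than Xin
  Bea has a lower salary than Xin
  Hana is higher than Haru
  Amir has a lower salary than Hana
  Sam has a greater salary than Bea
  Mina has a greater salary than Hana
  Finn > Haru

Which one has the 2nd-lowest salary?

Piecing the relations together gives one ordering: Amir < Bea < Sam < Xin < Haru < Hana < Mina < Cara < Finn < Tariq < Faye < Dax.
The 2nd smallest is Bea.

Bea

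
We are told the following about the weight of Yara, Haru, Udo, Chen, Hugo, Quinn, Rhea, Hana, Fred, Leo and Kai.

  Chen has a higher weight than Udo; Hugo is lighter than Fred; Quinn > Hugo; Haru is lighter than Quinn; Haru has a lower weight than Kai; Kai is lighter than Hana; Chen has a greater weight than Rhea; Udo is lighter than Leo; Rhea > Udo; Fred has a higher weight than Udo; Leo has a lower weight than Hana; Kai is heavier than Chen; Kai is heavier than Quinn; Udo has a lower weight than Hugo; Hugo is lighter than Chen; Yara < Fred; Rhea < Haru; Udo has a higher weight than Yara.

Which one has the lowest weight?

Udo is not least since Yara < Udo; Hugo is not least since Udo < Hugo; Leo is not least since Udo < Leo; Rhea is not least since Udo < Rhea; Haru is not least since Rhea < Haru; Chen is not least since Rhea < Chen; Quinn is not least since Hugo < Quinn; Kai is not least since Haru < Kai; Hana is not least since Kai < Hana; Fred is not least since Yara < Fred.
Only Yara has nothing below it, so Yara is the lowest weight.

Yara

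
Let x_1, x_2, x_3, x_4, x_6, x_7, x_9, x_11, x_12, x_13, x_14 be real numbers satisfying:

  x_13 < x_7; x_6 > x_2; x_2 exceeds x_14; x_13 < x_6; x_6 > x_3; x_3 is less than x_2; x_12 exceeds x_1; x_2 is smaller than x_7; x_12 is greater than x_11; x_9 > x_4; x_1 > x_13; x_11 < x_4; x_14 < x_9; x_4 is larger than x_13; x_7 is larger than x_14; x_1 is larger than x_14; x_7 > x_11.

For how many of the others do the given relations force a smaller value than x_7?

5

From x_7 the given relations immediately reach x_11, x_13, x_14, x_2.
From those, x_3 — 5 in total.
Nothing else is reachable below x_7; 5 in all.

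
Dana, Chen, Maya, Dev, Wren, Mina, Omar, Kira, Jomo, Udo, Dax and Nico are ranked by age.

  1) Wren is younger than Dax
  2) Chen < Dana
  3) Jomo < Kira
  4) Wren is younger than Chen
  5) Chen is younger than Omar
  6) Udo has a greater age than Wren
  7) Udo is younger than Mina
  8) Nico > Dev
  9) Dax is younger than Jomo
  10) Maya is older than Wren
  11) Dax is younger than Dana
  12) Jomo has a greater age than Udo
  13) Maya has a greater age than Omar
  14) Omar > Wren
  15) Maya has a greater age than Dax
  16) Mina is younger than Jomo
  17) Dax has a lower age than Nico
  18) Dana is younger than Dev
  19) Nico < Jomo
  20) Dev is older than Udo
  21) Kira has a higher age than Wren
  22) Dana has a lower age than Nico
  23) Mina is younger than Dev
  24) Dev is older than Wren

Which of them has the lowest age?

Wren

Chen is not least since Wren < Chen; Udo is not least since Wren < Udo; Mina is not least since Udo < Mina; Dax is not least since Wren < Dax; Dana is not least since Dax < Dana; Dev is not least since Dana < Dev; Nico is not least since Dana < Nico; Jomo is not least since Udo < Jomo; Omar is not least since Chen < Omar; Maya is not least since Omar < Maya; Kira is not least since Wren < Kira.
Only Wren has nothing below it, so Wren is the lowest age.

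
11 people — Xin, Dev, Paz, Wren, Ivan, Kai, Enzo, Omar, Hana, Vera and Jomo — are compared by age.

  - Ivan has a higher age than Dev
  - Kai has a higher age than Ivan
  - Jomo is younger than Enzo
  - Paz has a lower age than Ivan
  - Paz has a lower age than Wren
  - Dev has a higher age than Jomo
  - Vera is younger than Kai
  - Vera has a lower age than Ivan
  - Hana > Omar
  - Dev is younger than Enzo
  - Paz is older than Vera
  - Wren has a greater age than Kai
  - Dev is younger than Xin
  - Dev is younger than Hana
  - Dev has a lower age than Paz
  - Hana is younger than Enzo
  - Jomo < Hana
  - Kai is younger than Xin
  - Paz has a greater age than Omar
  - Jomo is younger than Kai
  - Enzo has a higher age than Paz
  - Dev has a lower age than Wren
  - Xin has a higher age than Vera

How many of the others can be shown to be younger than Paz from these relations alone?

4

From Paz the given relations immediately reach Omar, Dev, Vera.
From those, Jomo — 4 in total.
Nothing else is reachable below Paz; 4 in all.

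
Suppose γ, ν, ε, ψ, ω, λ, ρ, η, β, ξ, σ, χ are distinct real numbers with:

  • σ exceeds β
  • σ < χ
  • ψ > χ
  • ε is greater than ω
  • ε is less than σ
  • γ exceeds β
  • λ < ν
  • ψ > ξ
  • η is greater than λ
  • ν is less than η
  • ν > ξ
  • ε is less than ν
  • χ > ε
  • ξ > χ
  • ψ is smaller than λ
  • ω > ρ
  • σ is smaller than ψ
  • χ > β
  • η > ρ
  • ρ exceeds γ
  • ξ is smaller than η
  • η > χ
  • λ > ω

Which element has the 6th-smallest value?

Chaining the given pairs: β < γ < ρ < ω < ε < σ < χ < ξ < ψ < λ < ν < η.
The 6th smallest is σ.

σ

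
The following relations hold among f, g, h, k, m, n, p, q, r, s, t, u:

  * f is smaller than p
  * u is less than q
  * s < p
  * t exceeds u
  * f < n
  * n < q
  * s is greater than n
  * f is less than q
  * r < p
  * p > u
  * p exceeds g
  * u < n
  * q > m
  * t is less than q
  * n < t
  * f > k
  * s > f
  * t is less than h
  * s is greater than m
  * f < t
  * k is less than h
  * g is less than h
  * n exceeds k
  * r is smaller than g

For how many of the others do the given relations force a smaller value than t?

4

The elements the relations force below t are k, u, f, n — no chain reaches any other.
That is 4.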